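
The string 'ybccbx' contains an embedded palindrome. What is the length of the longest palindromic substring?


Scanning 'ybccbx' for palindromic substrings.
Substring at positions 1-4: 'bccb'.
Check: reverse('bccb') = 'bccb' -> palindrome confirmed.
Neighbouring characters ('y' / 'x') break symmetry, so it cannot extend further.
No longer palindromic substring exists; longest length = 4

4


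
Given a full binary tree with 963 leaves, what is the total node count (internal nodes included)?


Leaf nodes (terminals): 963
Internal nodes = n - 1 = 963 - 1 = 962
Total = leaves + internal = 963 + 962 = 1925

1925


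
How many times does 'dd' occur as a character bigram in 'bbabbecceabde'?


Scanning 'bbabbecceabde' for bigram 'dd':
  Position 0: 'bb' -> no
  Position 1: 'ba' -> no
  Position 2: 'ab' -> no
  Position 3: 'bb' -> no
  Position 4: 'be' -> no
  Position 5: 'ec' -> no
  Position 6: 'cc' -> no
  Position 7: 'ce' -> no
  Position 8: 'ea' -> no
  Position 9: 'ab' -> no
  Position 10: 'bd' -> no
  Position 11: 'de' -> no
Total matches: 0

0


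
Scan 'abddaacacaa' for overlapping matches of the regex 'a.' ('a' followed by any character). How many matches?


Pattern: a. means 'a' followed by any character.
Scanning 'abddaacacaa' position-by-position:
  Pos 0: window 'ab' -> MATCH
  Pos 1: window 'bd' -> no
  Pos 2: window 'dd' -> no
  Pos 3: window 'da' -> no
  Pos 4: window 'aa' -> MATCH
  Pos 5: window 'ac' -> MATCH
  Pos 6: window 'ca' -> no
  Pos 7: window 'ac' -> MATCH
  Pos 8: window 'ca' -> no
  Pos 9: window 'aa' -> MATCH
  Pos 10: window 'a' -> no
Total matches: 5

5


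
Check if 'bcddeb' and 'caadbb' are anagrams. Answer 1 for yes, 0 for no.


Sort characters of 'bcddeb': 'bbcdde'
Sort characters of 'caadbb': 'aabbcd'
Sorted forms differ -> they are NOT anagrams
Result: 0

0


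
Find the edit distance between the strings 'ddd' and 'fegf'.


Building DP table for s1='ddd' (len 3) and s2='fegf' (len 4):
       f  e  g  f
    0  1  2  3  4
  d 1  1  2  3  4
  d 2  2  2  3  4
  d 3  3  3  3  4
Edit distance = dp[3][4] = 4

4


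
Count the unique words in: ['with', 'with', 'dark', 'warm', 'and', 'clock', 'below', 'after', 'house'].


Listing all tokens and tracking unique types:
  Token 1: 'with' -> NEW (unique so far: 1)
  Token 2: 'with' -> duplicate (unique so far: 1)
  Token 3: 'dark' -> NEW (unique so far: 2)
  Token 4: 'warm' -> NEW (unique so far: 3)
  Token 5: 'and' -> NEW (unique so far: 4)
  Token 6: 'clock' -> NEW (unique so far: 5)
  Token 7: 'below' -> NEW (unique so far: 6)
  Token 8: 'after' -> NEW (unique so far: 7)
  Token 9: 'house' -> NEW (unique so far: 8)
Unique types: ('after', 'and', 'below', 'clock', 'dark', 'house', 'warm', 'with')
Vocabulary size: 8

8


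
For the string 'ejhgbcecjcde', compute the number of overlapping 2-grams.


String 'ejhgbcecjcde' has length L = 12.
Number of overlapping n-grams = L - n + 1
Substituting: 12 - 2 + 1 = 11

11


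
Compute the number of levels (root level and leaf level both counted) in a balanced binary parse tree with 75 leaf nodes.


In a balanced binary tree with n leaves the deepest leaf is ceil(log2(n)) edges below the root,
so counting node levels inclusive of root and leaves gives ceil(log2(n)) + 1 levels.
log2(75) = 6.2288
ceil(6.2288) = 7
levels = 7 + 1 = 8

8


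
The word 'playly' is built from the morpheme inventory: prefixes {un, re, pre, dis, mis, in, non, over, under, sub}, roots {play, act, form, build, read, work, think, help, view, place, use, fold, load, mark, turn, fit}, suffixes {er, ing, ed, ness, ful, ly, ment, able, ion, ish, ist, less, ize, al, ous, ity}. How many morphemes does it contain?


Segmenting 'playly' against the inventory:
  'play' -> root (morpheme 1)
  'ly' -> suffix (morpheme 2)
Total morphemes: 2

2


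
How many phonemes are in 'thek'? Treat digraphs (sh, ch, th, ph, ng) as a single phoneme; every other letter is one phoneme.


Parsing 'thek' greedily, digraphs first:
  'th' -> digraph (1 consonant phoneme) (phonemes so far: 1)
  'e' -> vowel phoneme (phonemes so far: 2)
  'k' -> consonant phoneme (phonemes so far: 3)
Total phonemes: 3

3


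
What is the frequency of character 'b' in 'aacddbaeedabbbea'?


Scanning 'aacddbaeedabbbea' for 'b':
  Position 5: 'b' -> MATCH (count: 1)
  Position 11: 'b' -> MATCH (count: 2)
  Position 12: 'b' -> MATCH (count: 3)
  Position 13: 'b' -> MATCH (count: 4)
Total occurrences of 'b': 4

4


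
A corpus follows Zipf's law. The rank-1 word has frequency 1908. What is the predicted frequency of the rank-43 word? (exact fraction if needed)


Zipf's law: freq(rank) = f1 / rank
f1 = 1908, rank = 43
freq = 1908 / 43
GCD(1908, 43) = 1
Simplified: 1908/43

1908/43


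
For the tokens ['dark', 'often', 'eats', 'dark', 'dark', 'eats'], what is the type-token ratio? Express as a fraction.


Tokens: 6
Unique types: ('dark', 'eats', 'often') = 3
TTR = 3/6
Simplify: divide both by 3 -> 1/2
TTR = 1/2

1/2


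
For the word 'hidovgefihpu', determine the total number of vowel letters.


Scanning each character of 'hidovgefihpu':
  Position 1: 'h' -> consonant (running count: 0)
  Position 2: 'i' -> vowel (running count: 1)
  Position 3: 'd' -> consonant (running count: 1)
  Position 4: 'o' -> vowel (running count: 2)
  Position 5: 'v' -> consonant (running count: 2)
  Position 6: 'g' -> consonant (running count: 2)
  Position 7: 'e' -> vowel (running count: 3)
  Position 8: 'f' -> consonant (running count: 3)
  Position 9: 'i' -> vowel (running count: 4)
  Position 10: 'h' -> consonant (running count: 4)
  Position 11: 'p' -> consonant (running count: 4)
  Position 12: 'u' -> vowel (running count: 5)
Total vowels: 5

5


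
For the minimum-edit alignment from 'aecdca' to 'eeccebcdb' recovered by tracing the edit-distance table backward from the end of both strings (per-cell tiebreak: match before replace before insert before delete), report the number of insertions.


Edit distance = 6. Backtracking from cell (6, 9) with preference match > replace > insert > delete,
then listing the resulting alignment 'aecdca' -> 'eeccebcdb' left to right:
  Step 1: replace a->e
  Step 2: keep 'e'
  Step 3: insert 'c' [insertion #1]
  Step 4: keep 'c'
  Step 5: insert 'e' [insertion #2]
  Step 6: replace d->b
  Step 7: keep 'c'
  Step 8: insert 'd' [insertion #3]
  Step 9: replace a->b
Total insertions: 3

3


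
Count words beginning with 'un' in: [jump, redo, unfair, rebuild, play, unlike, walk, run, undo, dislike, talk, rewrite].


Checking each word for prefix 'un':
  'jump' -> no (count: 0)
  'redo' -> no (count: 0)
  'unfair' -> YES, starts with 'un' (count: 1)
  'rebuild' -> no (count: 1)
  'play' -> no (count: 1)
  'unlike' -> YES, starts with 'un' (count: 2)
  'walk' -> no (count: 2)
  'run' -> no (count: 2)
  'undo' -> YES, starts with 'un' (count: 3)
  'dislike' -> no (count: 3)
  'talk' -> no (count: 3)
  'rewrite' -> no (count: 3)
Total with prefix 'un': 3

3


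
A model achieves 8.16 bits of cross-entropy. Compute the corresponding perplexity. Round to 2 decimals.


Perplexity formula: PP = 2^H
H = 8.16
PP = 2^8.16
Decompose: 2^8.16 = 2^8 * 2^0.16
2^8 = 256, 2^0.16 ~ 1.1172871
PP ~ 256 * 1.1172871 = 286.0254976
Rounded to 2 decimals: 286.03

286.03


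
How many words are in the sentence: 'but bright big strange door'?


Counting words by splitting on spaces:
  Word 1: 'but'
  Word 2: 'bright'
  Word 3: 'big'
  Word 4: 'strange'
  Word 5: 'door'
Total words: 5

5


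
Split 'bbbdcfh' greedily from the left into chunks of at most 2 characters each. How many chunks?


'bbbdcfh' has 7 characters.
Chunking with max size 2:
  Chunk 1: 'bb' (positions 0-1)
  Chunk 2: 'bd' (positions 2-3)
  Chunk 3: 'cf' (positions 4-5)
  Chunk 4: 'h' (positions 6-6)
Total chunks: ceil(7 / 2) = 4

4


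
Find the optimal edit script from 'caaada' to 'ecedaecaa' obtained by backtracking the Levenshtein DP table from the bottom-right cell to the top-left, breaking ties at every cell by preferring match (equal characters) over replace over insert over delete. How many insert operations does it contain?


Edit distance = 6. Backtracking from cell (6, 9) with preference match > replace > insert > delete,
then listing the resulting alignment 'caaada' -> 'ecedaecaa' left to right:
  Step 1: insert 'e' [insertion #1]
  Step 2: keep 'c'
  Step 3: insert 'e' [insertion #2]
  Step 4: insert 'd' [insertion #3]
  Step 5: keep 'a'
  Step 6: replace a->e
  Step 7: replace a->c
  Step 8: replace d->a
  Step 9: keep 'a'
Total insertions: 3

3


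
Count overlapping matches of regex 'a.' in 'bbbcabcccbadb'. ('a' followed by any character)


Pattern: a. means 'a' followed by any character.
Scanning 'bbbcabcccbadb' position-by-position:
  Pos 0: window 'bb' -> no
  Pos 1: window 'bb' -> no
  Pos 2: window 'bc' -> no
  Pos 3: window 'ca' -> no
  Pos 4: window 'ab' -> MATCH
  Pos 5: window 'bc' -> no
  Pos 6: window 'cc' -> no
  Pos 7: window 'cc' -> no
  Pos 8: window 'cb' -> no
  Pos 9: window 'ba' -> no
  Pos 10: window 'ad' -> MATCH
  Pos 11: window 'db' -> no
  Pos 12: window 'b' -> no
Total matches: 2

2


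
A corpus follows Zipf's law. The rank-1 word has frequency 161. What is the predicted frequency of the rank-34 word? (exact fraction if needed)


Zipf's law: freq(rank) = f1 / rank
f1 = 161, rank = 34
freq = 161 / 34
GCD(161, 34) = 1
Simplified: 161/34

161/34


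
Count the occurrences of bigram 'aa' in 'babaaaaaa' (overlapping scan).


Scanning 'babaaaaaa' for bigram 'aa':
  Position 0: 'ba' -> no
  Position 1: 'ab' -> no
  Position 2: 'ba' -> no
  Position 3: 'aa' -> MATCH
  Position 4: 'aa' -> MATCH
  Position 5: 'aa' -> MATCH
  Position 6: 'aa' -> MATCH
  Position 7: 'aa' -> MATCH
Total matches: 5

5


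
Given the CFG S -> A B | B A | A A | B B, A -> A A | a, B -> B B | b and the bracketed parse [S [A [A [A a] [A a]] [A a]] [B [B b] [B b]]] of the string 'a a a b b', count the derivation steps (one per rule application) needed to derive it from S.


Every bracketed nonterminal node [X ...] in the tree is produced by exactly one rule application.
Reading the tree off as a leftmost derivation:
  Step 1: S  =>  A B   (applied S -> A B)
  Step 2: A B  =>  A A B   (applied A -> A A)
  Step 3: A A B  =>  A A A B   (applied A -> A A)
  Step 4: A A A B  =>  a A A B   (applied A -> a)
  Step 5: a A A B  =>  a a A B   (applied A -> a)
  Step 6: a a A B  =>  a a a B   (applied A -> a)
  Step 7: a a a B  =>  a a a B B   (applied B -> B B)
  Step 8: a a a B B  =>  a a a b B   (applied B -> b)
  Step 9: a a a b B  =>  a a a b b   (applied B -> b)
Final yield: a a a b b
Total rewrite steps: 9

9


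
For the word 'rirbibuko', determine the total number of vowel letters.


Scanning each character of 'rirbibuko':
  Position 1: 'r' -> consonant (running count: 0)
  Position 2: 'i' -> vowel (running count: 1)
  Position 3: 'r' -> consonant (running count: 1)
  Position 4: 'b' -> consonant (running count: 1)
  Position 5: 'i' -> vowel (running count: 2)
  Position 6: 'b' -> consonant (running count: 2)
  Position 7: 'u' -> vowel (running count: 3)
  Position 8: 'k' -> consonant (running count: 3)
  Position 9: 'o' -> vowel (running count: 4)
Total vowels: 4

4


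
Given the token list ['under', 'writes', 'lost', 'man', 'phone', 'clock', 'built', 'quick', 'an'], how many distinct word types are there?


Listing all tokens and tracking unique types:
  Token 1: 'under' -> NEW (unique so far: 1)
  Token 2: 'writes' -> NEW (unique so far: 2)
  Token 3: 'lost' -> NEW (unique so far: 3)
  Token 4: 'man' -> NEW (unique so far: 4)
  Token 5: 'phone' -> NEW (unique so far: 5)
  Token 6: 'clock' -> NEW (unique so far: 6)
  Token 7: 'built' -> NEW (unique so far: 7)
  Token 8: 'quick' -> NEW (unique so far: 8)
  Token 9: 'an' -> NEW (unique so far: 9)
Unique types: ('an', 'built', 'clock', 'lost', 'man', 'phone', 'quick', 'under', 'writes')
Vocabulary size: 9

9


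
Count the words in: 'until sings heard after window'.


Counting words by splitting on spaces:
  Word 1: 'until'
  Word 2: 'sings'
  Word 3: 'heard'
  Word 4: 'after'
  Word 5: 'window'
Total words: 5

5


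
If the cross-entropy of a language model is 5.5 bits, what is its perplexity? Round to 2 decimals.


Perplexity formula: PP = 2^H
H = 5.5
PP = 2^5.5
Decompose: 2^5.5 = 2^5 * 2^0.5 = 2^5 * sqrt(2)
2^5 = 32, sqrt(2) ~ 1.4142136
PP ~ 32 * 1.4142136 = 45.2548352
Rounded to 2 decimals: 45.25

45.25


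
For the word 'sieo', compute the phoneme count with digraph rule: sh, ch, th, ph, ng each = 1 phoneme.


Parsing 'sieo' greedily, digraphs first:
  's' -> consonant phoneme (phonemes so far: 1)
  'i' -> vowel phoneme (phonemes so far: 2)
  'e' -> vowel phoneme (phonemes so far: 3)
  'o' -> vowel phoneme (phonemes so far: 4)
Total phonemes: 4

4


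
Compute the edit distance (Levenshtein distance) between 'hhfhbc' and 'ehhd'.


Building DP table for s1='hhfhbc' (len 6) and s2='ehhd' (len 4):
       e  h  h  d
    0  1  2  3  4
  h 1  1  1  2  3
  h 2  2  1  1  2
  f 3  3  2  2  2
  h 4  4  3  2  3
  b 5  5  4  3  3
  c 6  6  5  4  4
Edit distance = dp[6][4] = 4

4


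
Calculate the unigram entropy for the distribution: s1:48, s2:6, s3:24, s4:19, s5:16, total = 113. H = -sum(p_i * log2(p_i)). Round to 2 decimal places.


Computing entropy H = -sum(p_i * log2(p_i)):
  s1: p = 48/113 = 0.4248, -p*log2(p) = 0.5247
  s2: p = 6/113 = 0.0531, -p*log2(p) = 0.2249
  s3: p = 24/113 = 0.2124, -p*log2(p) = 0.4747
  s4: p = 19/113 = 0.1681, -p*log2(p) = 0.4325
  s5: p = 16/113 = 0.1416, -p*log2(p) = 0.3993
H = sum of terms = 2.0561
Rounded to 2 decimals: 2.06

2.06


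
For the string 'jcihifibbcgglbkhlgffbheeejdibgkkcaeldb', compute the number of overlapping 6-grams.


String 'jcihifibbcgglbkhlgffbheeejdibgkkcaeldb' has length L = 38.
Number of overlapping n-grams = L - n + 1
Substituting: 38 - 6 + 1 = 33

33


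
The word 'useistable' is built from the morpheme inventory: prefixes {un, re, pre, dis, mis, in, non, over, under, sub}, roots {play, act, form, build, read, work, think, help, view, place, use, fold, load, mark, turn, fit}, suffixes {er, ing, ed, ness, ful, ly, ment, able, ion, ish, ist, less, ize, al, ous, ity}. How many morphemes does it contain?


Segmenting 'useistable' against the inventory:
  'use' -> root (morpheme 1)
  'ist' -> suffix (morpheme 2)
  'able' -> suffix (morpheme 3)
Total morphemes: 3

3


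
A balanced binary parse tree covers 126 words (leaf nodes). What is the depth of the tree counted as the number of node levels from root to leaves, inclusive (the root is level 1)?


In a balanced binary tree with n leaves the deepest leaf is ceil(log2(n)) edges below the root,
so counting node levels inclusive of root and leaves gives ceil(log2(n)) + 1 levels.
log2(126) = 6.9773
ceil(6.9773) = 7
levels = 7 + 1 = 8

8


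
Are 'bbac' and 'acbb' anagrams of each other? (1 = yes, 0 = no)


Sort characters of 'bbac': 'abbc'
Sort characters of 'acbb': 'abbc'
Sorted forms match -> they ARE anagrams
Result: 1

1


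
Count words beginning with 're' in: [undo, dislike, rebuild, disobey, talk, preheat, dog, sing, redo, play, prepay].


Checking each word for prefix 're':
  'undo' -> no (count: 0)
  'dislike' -> no (count: 0)
  'rebuild' -> YES, starts with 're' (count: 1)
  'disobey' -> no (count: 1)
  'talk' -> no (count: 1)
  'preheat' -> no (count: 1)
  'dog' -> no (count: 1)
  'sing' -> no (count: 1)
  'redo' -> YES, starts with 're' (count: 2)
  'play' -> no (count: 2)
  'prepay' -> no (count: 2)
Total with prefix 're': 2

2


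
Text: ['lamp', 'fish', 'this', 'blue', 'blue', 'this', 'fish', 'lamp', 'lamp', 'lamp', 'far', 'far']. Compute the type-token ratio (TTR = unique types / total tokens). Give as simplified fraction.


Tokens: 12
Unique types: ('blue', 'far', 'fish', 'lamp', 'this') = 5
TTR = 5/12
Already in lowest terms.

5/12


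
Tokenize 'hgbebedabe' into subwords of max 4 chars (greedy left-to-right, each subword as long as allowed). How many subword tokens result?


'hgbebedabe' has 10 characters.
Chunking with max size 4:
  Chunk 1: 'hgbe' (positions 0-3)
  Chunk 2: 'beda' (positions 4-7)
  Chunk 3: 'be' (positions 8-9)
Total chunks: ceil(10 / 4) = 3

3


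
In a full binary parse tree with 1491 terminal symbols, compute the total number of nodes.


Leaf nodes (terminals): 1491
Internal nodes = n - 1 = 1491 - 1 = 1490
Total = leaves + internal = 1491 + 1490 = 2981

2981


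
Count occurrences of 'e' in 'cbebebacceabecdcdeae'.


Scanning 'cbebebacceabecdcdeae' for 'e':
  Position 2: 'e' -> MATCH (count: 1)
  Position 4: 'e' -> MATCH (count: 2)
  Position 9: 'e' -> MATCH (count: 3)
  Position 12: 'e' -> MATCH (count: 4)
  Position 17: 'e' -> MATCH (count: 5)
  Position 19: 'e' -> MATCH (count: 6)
Total occurrences of 'e': 6

6


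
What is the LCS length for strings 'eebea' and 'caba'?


DP table for LCS of 'eebea' and 'caba':
       c  a  b  a
    0  0  0  0  0
  e 0  0  0  0  0
  e 0  0  0  0  0
  b 0  0  0  1  1
  e 0  0  0  1  1
  a 0  0  1  1  2
LCS: 'ba'
LCS length = 2

2


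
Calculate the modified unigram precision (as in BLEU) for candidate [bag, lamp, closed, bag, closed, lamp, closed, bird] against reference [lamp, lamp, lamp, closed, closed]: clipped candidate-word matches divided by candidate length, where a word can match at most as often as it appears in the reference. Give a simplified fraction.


Reference word counts: {'closed': 2, 'lamp': 3}
Checking each candidate word (with clipping):
  'bag' -> not in reference -> no match (matches: 0)
  'lamp' -> in reference (ref count 3, used 1/3) -> match (matches: 1)
  'closed' -> in reference (ref count 2, used 1/2) -> match (matches: 2)
  'bag' -> not in reference -> no match (matches: 2)
  'closed' -> in reference (ref count 2, used 2/2) -> match (matches: 3)
  'lamp' -> in reference (ref count 3, used 2/3) -> match (matches: 4)
  'closed' -> ref count 2 already used up (2/2) -> clipped, no match (matches: 4)
  'bird' -> not in reference -> no match (matches: 4)
Clipped matches: 4, Candidate length: 8
Precision = 4/8 = 1/2

1/2


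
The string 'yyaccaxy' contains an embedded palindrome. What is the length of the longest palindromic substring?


Scanning 'yyaccaxy' for palindromic substrings.
Substring at positions 2-5: 'acca'.
Check: reverse('acca') = 'acca' -> palindrome confirmed.
Neighbouring characters ('y' / 'x') break symmetry, so it cannot extend further.
No longer palindromic substring exists; longest length = 4

4


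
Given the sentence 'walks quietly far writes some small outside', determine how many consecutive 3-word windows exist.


Word trigrams from [7] words:
  Trigram 1: (walks quietly far)
  Trigram 2: (quietly far writes)
  Trigram 3: (far writes some)
  Trigram 4: (writes some small)
  Trigram 5: (some small outside)
Total word trigrams: 7 - 2 = 5

5


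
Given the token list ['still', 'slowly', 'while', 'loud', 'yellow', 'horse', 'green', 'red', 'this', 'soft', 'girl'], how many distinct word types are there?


Listing all tokens and tracking unique types:
  Token 1: 'still' -> NEW (unique so far: 1)
  Token 2: 'slowly' -> NEW (unique so far: 2)
  Token 3: 'while' -> NEW (unique so far: 3)
  Token 4: 'loud' -> NEW (unique so far: 4)
  Token 5: 'yellow' -> NEW (unique so far: 5)
  Token 6: 'horse' -> NEW (unique so far: 6)
  Token 7: 'green' -> NEW (unique so far: 7)
  Token 8: 'red' -> NEW (unique so far: 8)
  Token 9: 'this' -> NEW (unique so far: 9)
  Token 10: 'soft' -> NEW (unique so far: 10)
  Token 11: 'girl' -> NEW (unique so far: 11)
Unique types: ('girl', 'green', 'horse', 'loud', 'red', 'slowly', 'soft', 'still', 'this', 'while', 'yellow')
Vocabulary size: 11

11


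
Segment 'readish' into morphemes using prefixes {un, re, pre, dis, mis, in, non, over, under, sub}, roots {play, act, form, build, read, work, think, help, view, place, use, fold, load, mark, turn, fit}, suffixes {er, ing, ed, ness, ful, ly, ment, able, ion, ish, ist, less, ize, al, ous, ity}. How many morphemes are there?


Segmenting 'readish' against the inventory:
  'read' -> root (morpheme 1)
  'ish' -> suffix (morpheme 2)
Total morphemes: 2

2


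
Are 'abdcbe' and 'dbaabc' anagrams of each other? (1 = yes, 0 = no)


Sort characters of 'abdcbe': 'abbcde'
Sort characters of 'dbaabc': 'aabbcd'
Sorted forms differ -> they are NOT anagrams
Result: 0

0


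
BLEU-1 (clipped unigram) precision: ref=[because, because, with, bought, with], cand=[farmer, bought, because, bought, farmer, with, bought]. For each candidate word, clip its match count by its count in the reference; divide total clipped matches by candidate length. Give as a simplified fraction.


Reference word counts: {'because': 2, 'bought': 1, 'with': 2}
Checking each candidate word (with clipping):
  'farmer' -> not in reference -> no match (matches: 0)
  'bought' -> in reference (ref count 1, used 1/1) -> match (matches: 1)
  'because' -> in reference (ref count 2, used 1/2) -> match (matches: 2)
  'bought' -> ref count 1 already used up (1/1) -> clipped, no match (matches: 2)
  'farmer' -> not in reference -> no match (matches: 2)
  'with' -> in reference (ref count 2, used 1/2) -> match (matches: 3)
  'bought' -> ref count 1 already used up (1/1) -> clipped, no match (matches: 3)
Clipped matches: 3, Candidate length: 7
Precision = 3/7

3/7


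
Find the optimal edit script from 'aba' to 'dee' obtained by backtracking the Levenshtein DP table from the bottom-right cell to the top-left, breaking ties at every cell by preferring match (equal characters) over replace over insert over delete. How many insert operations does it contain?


Edit distance = 3. Backtracking from cell (3, 3) with preference match > replace > insert > delete,
then listing the resulting alignment 'aba' -> 'dee' left to right:
  Step 1: replace a->d
  Step 2: replace b->e
  Step 3: replace a->e
Total insertions: 0

0


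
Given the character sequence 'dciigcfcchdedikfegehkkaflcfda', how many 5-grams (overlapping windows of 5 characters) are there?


String 'dciigcfcchdedikfegehkkaflcfda' has length L = 29.
Number of overlapping n-grams = L - n + 1
Substituting: 29 - 5 + 1 = 25

25


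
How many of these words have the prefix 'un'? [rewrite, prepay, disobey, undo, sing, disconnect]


Checking each word for prefix 'un':
  'rewrite' -> no (count: 0)
  'prepay' -> no (count: 0)
  'disobey' -> no (count: 0)
  'undo' -> YES, starts with 'un' (count: 1)
  'sing' -> no (count: 1)
  'disconnect' -> no (count: 1)
Total with prefix 'un': 1

1


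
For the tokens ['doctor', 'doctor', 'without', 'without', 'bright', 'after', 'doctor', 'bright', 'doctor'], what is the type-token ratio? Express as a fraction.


Tokens: 9
Unique types: ('after', 'bright', 'doctor', 'without') = 4
TTR = 4/9
Already in lowest terms.

4/9


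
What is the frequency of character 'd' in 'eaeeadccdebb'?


Scanning 'eaeeadccdebb' for 'd':
  Position 5: 'd' -> MATCH (count: 1)
  Position 8: 'd' -> MATCH (count: 2)
Total occurrences of 'd': 2

2


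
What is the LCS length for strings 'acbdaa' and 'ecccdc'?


DP table for LCS of 'acbdaa' and 'ecccdc':
       e  c  c  c  d  c
    0  0  0  0  0  0  0
  a 0  0  0  0  0  0  0
  c 0  0  1  1  1  1  1
  b 0  0  1  1  1  1  1
  d 0  0  1  1  1  2  2
  a 0  0  1  1  1  2  2
  a 0  0  1  1  1  2  2
LCS: 'cd'
LCS length = 2

2


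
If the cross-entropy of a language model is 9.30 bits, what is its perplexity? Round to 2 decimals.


Perplexity formula: PP = 2^H
H = 9.30
PP = 2^9.30
Decompose: 2^9.30 = 2^9 * 2^0.30
2^9 = 512, 2^0.30 ~ 1.2311444
PP ~ 512 * 1.2311444 = 630.3459328
Rounded to 2 decimals: 630.35

630.35


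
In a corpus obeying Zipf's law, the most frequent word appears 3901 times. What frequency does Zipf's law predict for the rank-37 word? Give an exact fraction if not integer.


Zipf's law: freq(rank) = f1 / rank
f1 = 3901, rank = 37
freq = 3901 / 37
GCD(3901, 37) = 1
Simplified: 3901/37

3901/37


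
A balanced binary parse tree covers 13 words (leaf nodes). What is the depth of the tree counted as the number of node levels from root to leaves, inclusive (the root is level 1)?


In a balanced binary tree with n leaves the deepest leaf is ceil(log2(n)) edges below the root,
so counting node levels inclusive of root and leaves gives ceil(log2(n)) + 1 levels.
log2(13) = 3.7004
ceil(3.7004) = 4
levels = 4 + 1 = 5

5


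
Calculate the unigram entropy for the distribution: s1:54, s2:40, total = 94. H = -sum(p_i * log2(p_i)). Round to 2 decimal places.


Computing entropy H = -sum(p_i * log2(p_i)):
  s1: p = 54/94 = 0.5745, -p*log2(p) = 0.4594
  s2: p = 40/94 = 0.4255, -p*log2(p) = 0.5245
H = sum of terms = 0.9839
Rounded to 2 decimals: 0.98

0.98


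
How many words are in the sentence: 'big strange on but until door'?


Counting words by splitting on spaces:
  Word 1: 'big'
  Word 2: 'strange'
  Word 3: 'on'
  Word 4: 'but'
  Word 5: 'until'
  Word 6: 'door'
Total words: 6

6


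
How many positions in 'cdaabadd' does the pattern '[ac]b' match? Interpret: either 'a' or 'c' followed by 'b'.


Pattern: [ac]b means either 'a' or 'c' followed by 'b'.
Scanning 'cdaabadd' position-by-position:
  Pos 0: window 'cd' -> no
  Pos 1: window 'da' -> no
  Pos 2: window 'aa' -> no
  Pos 3: window 'ab' -> MATCH
  Pos 4: window 'ba' -> no
  Pos 5: window 'ad' -> no
  Pos 6: window 'dd' -> no
  Pos 7: window 'd' -> no
Total matches: 1

1


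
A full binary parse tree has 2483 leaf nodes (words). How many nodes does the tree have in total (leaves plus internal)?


Leaf nodes (terminals): 2483
Internal nodes = n - 1 = 2483 - 1 = 2482
Total = leaves + internal = 2483 + 2482 = 4965

4965


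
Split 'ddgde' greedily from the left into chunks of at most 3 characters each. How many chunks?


'ddgde' has 5 characters.
Chunking with max size 3:
  Chunk 1: 'ddg' (positions 0-2)
  Chunk 2: 'de' (positions 3-4)
Total chunks: ceil(5 / 3) = 2

2


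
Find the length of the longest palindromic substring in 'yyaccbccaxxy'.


Scanning 'yyaccbccaxxy' for palindromic substrings.
Substring at positions 2-8: 'accbcca'.
Check: reverse('accbcca') = 'accbcca' -> palindrome confirmed.
Neighbouring characters ('y' / 'x') break symmetry, so it cannot extend further.
No longer palindromic substring exists; longest length = 7

7


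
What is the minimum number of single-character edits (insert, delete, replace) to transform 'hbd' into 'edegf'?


Building DP table for s1='hbd' (len 3) and s2='edegf' (len 5):
       e  d  e  g  f
    0  1  2  3  4  5
  h 1  1  2  3  4  5
  b 2  2  2  3  4  5
  d 3  3  2  3  4  5
Edit distance = dp[3][5] = 5

5


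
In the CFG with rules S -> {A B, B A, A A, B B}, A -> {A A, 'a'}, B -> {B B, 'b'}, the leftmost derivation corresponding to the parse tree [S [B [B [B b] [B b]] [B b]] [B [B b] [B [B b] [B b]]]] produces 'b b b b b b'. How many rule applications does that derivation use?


Every bracketed nonterminal node [X ...] in the tree is produced by exactly one rule application.
Reading the tree off as a leftmost derivation:
  Step 1: S  =>  B B   (applied S -> B B)
  Step 2: B B  =>  B B B   (applied B -> B B)
  Step 3: B B B  =>  B B B B   (applied B -> B B)
  Step 4: B B B B  =>  b B B B   (applied B -> b)
  Step 5: b B B B  =>  b b B B   (applied B -> b)
  Step 6: b b B B  =>  b b b B   (applied B -> b)
  Step 7: b b b B  =>  b b b B B   (applied B -> B B)
  Step 8: b b b B B  =>  b b b b B   (applied B -> b)
  Step 9: b b b b B  =>  b b b b B B   (applied B -> B B)
  Step 10: b b b b B B  =>  b b b b b B   (applied B -> b)
  Step 11: b b b b b B  =>  b b b b b b   (applied B -> b)
Final yield: b b b b b b
Total rewrite steps: 11

11


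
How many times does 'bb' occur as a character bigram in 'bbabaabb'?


Scanning 'bbabaabb' for bigram 'bb':
  Position 0: 'bb' -> MATCH
  Position 1: 'ba' -> no
  Position 2: 'ab' -> no
  Position 3: 'ba' -> no
  Position 4: 'aa' -> no
  Position 5: 'ab' -> no
  Position 6: 'bb' -> MATCH
Total matches: 2

2


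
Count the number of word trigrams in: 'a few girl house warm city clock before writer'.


Word trigrams from [9] words:
  Trigram 1: (a few girl)
  Trigram 2: (few girl house)
  Trigram 3: (girl house warm)
  Trigram 4: (house warm city)
  Trigram 5: (warm city clock)
  Trigram 6: (city clock before)
  Trigram 7: (clock before writer)
Total word trigrams: 9 - 2 = 7

7


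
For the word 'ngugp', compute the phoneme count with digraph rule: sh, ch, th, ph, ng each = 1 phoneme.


Parsing 'ngugp' greedily, digraphs first:
  'ng' -> digraph (1 consonant phoneme) (phonemes so far: 1)
  'u' -> vowel phoneme (phonemes so far: 2)
  'g' -> consonant phoneme (phonemes so far: 3)
  'p' -> consonant phoneme (phonemes so far: 4)
Total phonemes: 4

4


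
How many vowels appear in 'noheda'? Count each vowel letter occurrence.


Scanning each character of 'noheda':
  Position 1: 'n' -> consonant (running count: 0)
  Position 2: 'o' -> vowel (running count: 1)
  Position 3: 'h' -> consonant (running count: 1)
  Position 4: 'e' -> vowel (running count: 2)
  Position 5: 'd' -> consonant (running count: 2)
  Position 6: 'a' -> vowel (running count: 3)
Total vowels: 3

3


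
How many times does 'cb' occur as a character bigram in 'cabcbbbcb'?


Scanning 'cabcbbbcb' for bigram 'cb':
  Position 0: 'ca' -> no
  Position 1: 'ab' -> no
  Position 2: 'bc' -> no
  Position 3: 'cb' -> MATCH
  Position 4: 'bb' -> no
  Position 5: 'bb' -> no
  Position 6: 'bc' -> no
  Position 7: 'cb' -> MATCH
Total matches: 2

2


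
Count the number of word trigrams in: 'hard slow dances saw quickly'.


Word trigrams from [5] words:
  Trigram 1: (hard slow dances)
  Trigram 2: (slow dances saw)
  Trigram 3: (dances saw quickly)
Total word trigrams: 5 - 2 = 3

3


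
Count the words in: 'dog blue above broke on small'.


Counting words by splitting on spaces:
  Word 1: 'dog'
  Word 2: 'blue'
  Word 3: 'above'
  Word 4: 'broke'
  Word 5: 'on'
  Word 6: 'small'
Total words: 6

6


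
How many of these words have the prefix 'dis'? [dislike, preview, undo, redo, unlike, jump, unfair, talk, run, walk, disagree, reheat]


Checking each word for prefix 'dis':
  'dislike' -> YES, starts with 'dis' (count: 1)
  'preview' -> no (count: 1)
  'undo' -> no (count: 1)
  'redo' -> no (count: 1)
  'unlike' -> no (count: 1)
  'jump' -> no (count: 1)
  'unfair' -> no (count: 1)
  'talk' -> no (count: 1)
  'run' -> no (count: 1)
  'walk' -> no (count: 1)
  'disagree' -> YES, starts with 'dis' (count: 2)
  'reheat' -> no (count: 2)
Total with prefix 'dis': 2

2


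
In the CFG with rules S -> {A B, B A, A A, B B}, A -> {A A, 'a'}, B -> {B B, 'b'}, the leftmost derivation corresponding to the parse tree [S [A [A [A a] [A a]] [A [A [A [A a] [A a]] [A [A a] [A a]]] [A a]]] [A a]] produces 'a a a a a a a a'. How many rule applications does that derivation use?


Every bracketed nonterminal node [X ...] in the tree is produced by exactly one rule application.
Reading the tree off as a leftmost derivation:
  Step 1: S  =>  A A   (applied S -> A A)
  Step 2: A A  =>  A A A   (applied A -> A A)
  Step 3: A A A  =>  A A A A   (applied A -> A A)
  Step 4: A A A A  =>  a A A A   (applied A -> a)
  Step 5: a A A A  =>  a a A A   (applied A -> a)
  Step 6: a a A A  =>  a a A A A   (applied A -> A A)
  Step 7: a a A A A  =>  a a A A A A   (applied A -> A A)
  Step 8: a a A A A A  =>  a a A A A A A   (applied A -> A A)
  Step 9: a a A A A A A  =>  a a a A A A A   (applied A -> a)
  Step 10: a a a A A A A  =>  a a a a A A A   (applied A -> a)
  Step 11: a a a a A A A  =>  a a a a A A A A   (applied A -> A A)
  Step 12: a a a a A A A A  =>  a a a a a A A A   (applied A -> a)
  Step 13: a a a a a A A A  =>  a a a a a a A A   (applied A -> a)
  Step 14: a a a a a a A A  =>  a a a a a a a A   (applied A -> a)
  Step 15: a a a a a a a A  =>  a a a a a a a a   (applied A -> a)
Final yield: a a a a a a a a
Total rewrite steps: 15

15


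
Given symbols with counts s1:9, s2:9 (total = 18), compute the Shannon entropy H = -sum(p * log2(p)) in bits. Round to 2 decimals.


Computing entropy H = -sum(p_i * log2(p_i)):
  s1: p = 9/18 = 0.5000, -p*log2(p) = 0.5000
  s2: p = 9/18 = 0.5000, -p*log2(p) = 0.5000
H = sum of terms = 1.0000
Rounded to 2 decimals: 1.00

1.00


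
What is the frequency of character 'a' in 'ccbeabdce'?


Scanning 'ccbeabdce' for 'a':
  Position 4: 'a' -> MATCH (count: 1)
Total occurrences of 'a': 1

1


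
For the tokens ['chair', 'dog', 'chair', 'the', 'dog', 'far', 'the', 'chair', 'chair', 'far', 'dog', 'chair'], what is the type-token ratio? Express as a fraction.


Tokens: 12
Unique types: ('chair', 'dog', 'far', 'the') = 4
TTR = 4/12
Simplify: divide both by 4 -> 1/3
TTR = 1/3

1/3


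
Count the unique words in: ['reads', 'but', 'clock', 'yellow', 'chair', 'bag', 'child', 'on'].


Listing all tokens and tracking unique types:
  Token 1: 'reads' -> NEW (unique so far: 1)
  Token 2: 'but' -> NEW (unique so far: 2)
  Token 3: 'clock' -> NEW (unique so far: 3)
  Token 4: 'yellow' -> NEW (unique so far: 4)
  Token 5: 'chair' -> NEW (unique so far: 5)
  Token 6: 'bag' -> NEW (unique so far: 6)
  Token 7: 'child' -> NEW (unique so far: 7)
  Token 8: 'on' -> NEW (unique so far: 8)
Unique types: ('bag', 'but', 'chair', 'child', 'clock', 'on', 'reads', 'yellow')
Vocabulary size: 8

8


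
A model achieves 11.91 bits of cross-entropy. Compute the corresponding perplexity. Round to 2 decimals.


Perplexity formula: PP = 2^H
H = 11.91
PP = 2^11.91
Decompose: 2^11.91 = 2^11 * 2^0.91
2^11 = 2048, 2^0.91 ~ 1.8790455
PP ~ 2048 * 1.8790455 = 3848.2851840
Rounded to 2 decimals: 3848.29

3848.29


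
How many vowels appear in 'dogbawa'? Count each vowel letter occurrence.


Scanning each character of 'dogbawa':
  Position 1: 'd' -> consonant (running count: 0)
  Position 2: 'o' -> vowel (running count: 1)
  Position 3: 'g' -> consonant (running count: 1)
  Position 4: 'b' -> consonant (running count: 1)
  Position 5: 'a' -> vowel (running count: 2)
  Position 6: 'w' -> consonant (running count: 2)
  Position 7: 'a' -> vowel (running count: 3)
Total vowels: 3

3


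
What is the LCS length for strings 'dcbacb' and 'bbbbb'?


DP table for LCS of 'dcbacb' and 'bbbbb':
       b  b  b  b  b
    0  0  0  0  0  0
  d 0  0  0  0  0  0
  c 0  0  0  0  0  0
  b 0  1  1  1  1  1
  a 0  1  1  1  1  1
  c 0  1  1  1  1  1
  b 0  1  2  2  2  2
LCS: 'bb'
LCS length = 2

2


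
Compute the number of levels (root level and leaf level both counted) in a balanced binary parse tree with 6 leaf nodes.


In a balanced binary tree with n leaves the deepest leaf is ceil(log2(n)) edges below the root,
so counting node levels inclusive of root and leaves gives ceil(log2(n)) + 1 levels.
log2(6) = 2.5850
ceil(2.5850) = 3
levels = 3 + 1 = 4

4


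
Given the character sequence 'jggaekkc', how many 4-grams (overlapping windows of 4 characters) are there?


String 'jggaekkc' has length L = 8.
Number of overlapping n-grams = L - n + 1
Substituting: 8 - 4 + 1 = 5

5


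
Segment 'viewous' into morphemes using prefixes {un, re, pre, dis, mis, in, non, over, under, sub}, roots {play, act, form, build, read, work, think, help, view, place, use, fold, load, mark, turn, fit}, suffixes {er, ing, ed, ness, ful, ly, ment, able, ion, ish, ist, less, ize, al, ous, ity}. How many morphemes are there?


Segmenting 'viewous' against the inventory:
  'view' -> root (morpheme 1)
  'ous' -> suffix (morpheme 2)
Total morphemes: 2

2


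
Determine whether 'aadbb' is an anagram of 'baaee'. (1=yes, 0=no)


Sort characters of 'aadbb': 'aabbd'
Sort characters of 'baaee': 'aabee'
Sorted forms differ -> they are NOT anagrams
Result: 0

0


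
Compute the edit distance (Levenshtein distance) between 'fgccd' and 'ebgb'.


Building DP table for s1='fgccd' (len 5) and s2='ebgb' (len 4):
       e  b  g  b
    0  1  2  3  4
  f 1  1  2  3  4
  g 2  2  2  2  3
  c 3  3  3  3  3
  c 4  4  4  4  4
  d 5  5  5  5  5
Edit distance = dp[5][4] = 5

5


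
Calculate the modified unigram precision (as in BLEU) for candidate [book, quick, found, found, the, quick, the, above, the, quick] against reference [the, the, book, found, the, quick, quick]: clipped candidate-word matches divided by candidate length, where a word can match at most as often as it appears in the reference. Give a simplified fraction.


Reference word counts: {'book': 1, 'found': 1, 'quick': 2, 'the': 3}
Checking each candidate word (with clipping):
  'book' -> in reference (ref count 1, used 1/1) -> match (matches: 1)
  'quick' -> in reference (ref count 2, used 1/2) -> match (matches: 2)
  'found' -> in reference (ref count 1, used 1/1) -> match (matches: 3)
  'found' -> ref count 1 already used up (1/1) -> clipped, no match (matches: 3)
  'the' -> in reference (ref count 3, used 1/3) -> match (matches: 4)
  'quick' -> in reference (ref count 2, used 2/2) -> match (matches: 5)
  'the' -> in reference (ref count 3, used 2/3) -> match (matches: 6)
  'above' -> not in reference -> no match (matches: 6)
  'the' -> in reference (ref count 3, used 3/3) -> match (matches: 7)
  'quick' -> ref count 2 already used up (2/2) -> clipped, no match (matches: 7)
Clipped matches: 7, Candidate length: 10
Precision = 7/10

7/10


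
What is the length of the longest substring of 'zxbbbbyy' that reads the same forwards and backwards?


Scanning 'zxbbbbyy' for palindromic substrings.
Substring at positions 2-5: 'bbbb'.
Check: reverse('bbbb') = 'bbbb' -> palindrome confirmed.
Neighbouring characters ('x' / 'y') break symmetry, so it cannot extend further.
No longer palindromic substring exists; longest length = 4

4


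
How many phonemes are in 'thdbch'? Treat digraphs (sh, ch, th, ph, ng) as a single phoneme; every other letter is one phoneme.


Parsing 'thdbch' greedily, digraphs first:
  'th' -> digraph (1 consonant phoneme) (phonemes so far: 1)
  'd' -> consonant phoneme (phonemes so far: 2)
  'b' -> consonant phoneme (phonemes so far: 3)
  'ch' -> digraph (1 consonant phoneme) (phonemes so far: 4)
Total phonemes: 4

4


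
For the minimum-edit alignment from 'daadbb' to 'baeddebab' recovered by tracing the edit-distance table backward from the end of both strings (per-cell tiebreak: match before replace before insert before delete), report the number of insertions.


Edit distance = 5. Backtracking from cell (6, 9) with preference match > replace > insert > delete,
then listing the resulting alignment 'daadbb' -> 'baeddebab' left to right:
  Step 1: replace d->b
  Step 2: keep 'a'
  Step 3: insert 'e' [insertion #1]
  Step 4: replace a->d
  Step 5: keep 'd'
  Step 6: insert 'e' [insertion #2]
  Step 7: keep 'b'
  Step 8: insert 'a' [insertion #3]
  Step 9: keep 'b'
Total insertions: 3

3


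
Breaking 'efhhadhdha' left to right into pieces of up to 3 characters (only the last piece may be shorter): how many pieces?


'efhhadhdha' has 10 characters.
Chunking with max size 3:
  Chunk 1: 'efh' (positions 0-2)
  Chunk 2: 'had' (positions 3-5)
  Chunk 3: 'hdh' (positions 6-8)
  Chunk 4: 'a' (positions 9-9)
Total chunks: ceil(10 / 3) = 4

4


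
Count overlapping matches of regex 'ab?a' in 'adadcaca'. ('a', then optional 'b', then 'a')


Pattern: ab?a means 'a', then optional 'b', then 'a'.
Scanning 'adadcaca' position-by-position:
  Pos 0: window 'ada' -> no
  Pos 1: window 'dad' -> no
  Pos 2: window 'adc' -> no
  Pos 3: window 'dca' -> no
  Pos 4: window 'cac' -> no
  Pos 5: window 'aca' -> no
  Pos 6: window 'ca' -> no
  Pos 7: window 'a' -> no
Total matches: 0

0


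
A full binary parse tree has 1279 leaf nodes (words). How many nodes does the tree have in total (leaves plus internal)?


Leaf nodes (terminals): 1279
Internal nodes = n - 1 = 1279 - 1 = 1278
Total = leaves + internal = 1279 + 1278 = 2557

2557


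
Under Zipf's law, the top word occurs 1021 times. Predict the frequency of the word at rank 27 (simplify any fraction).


Zipf's law: freq(rank) = f1 / rank
f1 = 1021, rank = 27
freq = 1021 / 27
GCD(1021, 27) = 1
Simplified: 1021/27

1021/27
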